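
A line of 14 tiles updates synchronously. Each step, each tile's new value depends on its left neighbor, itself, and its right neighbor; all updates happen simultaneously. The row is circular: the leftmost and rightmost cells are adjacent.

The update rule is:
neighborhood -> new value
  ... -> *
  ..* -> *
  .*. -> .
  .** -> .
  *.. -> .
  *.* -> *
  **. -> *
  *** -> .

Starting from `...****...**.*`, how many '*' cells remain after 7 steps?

8

.**...*.**.**.
*.*.**.*.**.*.
.*.*.**.*.**.*
*.*.*.**.*.**.
.*.*.*.**.*.**
*.*.*.*.**.*.*
**.*.*.*.**.*.
count of *: 8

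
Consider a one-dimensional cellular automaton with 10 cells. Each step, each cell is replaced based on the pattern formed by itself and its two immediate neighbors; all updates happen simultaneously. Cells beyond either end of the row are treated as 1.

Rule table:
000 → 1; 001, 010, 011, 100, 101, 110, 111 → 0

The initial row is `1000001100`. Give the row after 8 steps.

step 1: 0011100000
step 2: 0000001110
step 3: 0111100000
step 4: 0000001110  (repeats step 2; period 2)
step 8: 0000001110

0000001110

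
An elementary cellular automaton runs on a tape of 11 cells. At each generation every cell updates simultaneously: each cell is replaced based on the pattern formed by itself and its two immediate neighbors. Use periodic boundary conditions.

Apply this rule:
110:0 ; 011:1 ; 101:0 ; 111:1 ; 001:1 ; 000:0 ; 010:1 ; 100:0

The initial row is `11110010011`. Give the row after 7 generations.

10011111001

11100110111
11001100111
10011001111
00110011111
01100111110
11001111100
10011111001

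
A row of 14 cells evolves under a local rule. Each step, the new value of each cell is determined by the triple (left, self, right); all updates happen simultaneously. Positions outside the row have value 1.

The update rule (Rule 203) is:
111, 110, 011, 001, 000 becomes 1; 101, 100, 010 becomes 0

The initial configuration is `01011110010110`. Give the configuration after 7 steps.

step 1: 00011110100110
step 2: 01111110001110
step 3: 01111110111110
step 4: 01111110111110  (fixed point — unchanged through step 7)

01111110111110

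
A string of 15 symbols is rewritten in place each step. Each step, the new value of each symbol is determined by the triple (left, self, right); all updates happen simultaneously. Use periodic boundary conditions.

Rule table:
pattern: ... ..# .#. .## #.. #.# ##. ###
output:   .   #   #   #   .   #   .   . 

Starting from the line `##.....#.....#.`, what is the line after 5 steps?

#.....##....###
.....##....##..
....##....##...
...##....##....
..##....##.....

..##....##.....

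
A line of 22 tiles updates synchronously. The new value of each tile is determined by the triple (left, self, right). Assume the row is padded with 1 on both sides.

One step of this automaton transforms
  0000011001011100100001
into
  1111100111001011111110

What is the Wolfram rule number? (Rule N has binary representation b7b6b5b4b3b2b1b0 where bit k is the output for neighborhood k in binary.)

151

position 12: 111 → 1  (bit 7 = 1)
position 6: 110 → 0  (bit 6 = 0)
position 10: 101 → 0  (bit 5 = 0)
position 0: 100 → 1  (bit 4 = 1)
position 5: 011 → 0  (bit 3 = 0)
position 9: 010 → 1  (bit 2 = 1)
position 4: 001 → 1  (bit 1 = 1)
position 1: 000 → 1  (bit 0 = 1)
bits b7..b0 = 10010111 = 151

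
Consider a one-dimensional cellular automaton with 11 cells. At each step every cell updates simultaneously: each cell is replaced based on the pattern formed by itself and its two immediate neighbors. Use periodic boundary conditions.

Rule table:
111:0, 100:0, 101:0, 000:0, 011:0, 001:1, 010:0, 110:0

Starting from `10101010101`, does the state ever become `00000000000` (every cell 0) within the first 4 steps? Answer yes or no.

yes

step 1: 00000000000
all cells are 0 at step 1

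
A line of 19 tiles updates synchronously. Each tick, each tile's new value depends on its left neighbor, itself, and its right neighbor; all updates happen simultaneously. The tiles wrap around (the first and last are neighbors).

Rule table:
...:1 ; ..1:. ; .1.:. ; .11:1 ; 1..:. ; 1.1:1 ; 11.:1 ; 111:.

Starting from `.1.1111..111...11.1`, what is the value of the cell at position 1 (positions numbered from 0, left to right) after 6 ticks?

1

tick 1: 1.11..1..1.1.1.111.
tick 2: .111......1.1.11.11
tick 3: 11.1.1111..1.111111
tick 4: .11.11..1...11.....
tick 5: .11111....1.11.1111
tick 6: 11...1.11..11111..1
position 1 holds 1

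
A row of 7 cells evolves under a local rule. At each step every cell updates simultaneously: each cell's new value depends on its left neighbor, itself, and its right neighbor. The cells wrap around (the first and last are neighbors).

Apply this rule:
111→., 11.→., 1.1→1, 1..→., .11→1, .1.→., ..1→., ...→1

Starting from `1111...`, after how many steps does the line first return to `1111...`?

28

1....1.
..11..1
..1....
1...111
..1.1..
1..1..1
......1
.1111..
.1....1
1..11..
...1...
11...11
...1.1.
11..1..
1......
..1111.
1.1....
.1..11.
....1..
111...1
....1.1
.11..1.
.1.....
...1111
.1.1...
..1..11
.....1.
1111...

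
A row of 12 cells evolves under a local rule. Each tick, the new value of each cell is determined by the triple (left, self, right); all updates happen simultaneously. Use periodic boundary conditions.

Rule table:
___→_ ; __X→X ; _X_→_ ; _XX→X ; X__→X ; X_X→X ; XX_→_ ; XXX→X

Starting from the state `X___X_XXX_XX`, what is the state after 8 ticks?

_X_X_XXX_XXX
X_X_XXX_XXX_
_X_XXX_XXX_X
X_XXX_XXX_X_
_XXX_XXX_X_X
XXX_XXX_X_X_
XX_XXX_X_X_X
X_XXX_X_X_XX

X_XXX_X_X_XX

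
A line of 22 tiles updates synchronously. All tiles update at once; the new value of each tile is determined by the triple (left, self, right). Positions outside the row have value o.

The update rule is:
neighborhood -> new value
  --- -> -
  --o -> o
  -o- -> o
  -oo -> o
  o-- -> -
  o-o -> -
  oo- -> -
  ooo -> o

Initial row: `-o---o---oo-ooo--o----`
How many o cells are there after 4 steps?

-o--oo--oo--oo--oo---o
-o-oo--oo--oo--oo---oo
-o-o--oo--oo--oo---ooo
-o-o-oo--oo--oo---oooo
count of o: 12

12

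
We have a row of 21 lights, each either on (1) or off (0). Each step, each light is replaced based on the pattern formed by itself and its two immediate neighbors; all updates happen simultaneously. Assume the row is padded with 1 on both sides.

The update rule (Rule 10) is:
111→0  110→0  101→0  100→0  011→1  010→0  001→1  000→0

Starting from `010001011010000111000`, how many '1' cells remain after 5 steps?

000010010000001100001
000100100000011000011
001001000000110000110
010010000001100001100
000100000011000011001
count of 1: 6

6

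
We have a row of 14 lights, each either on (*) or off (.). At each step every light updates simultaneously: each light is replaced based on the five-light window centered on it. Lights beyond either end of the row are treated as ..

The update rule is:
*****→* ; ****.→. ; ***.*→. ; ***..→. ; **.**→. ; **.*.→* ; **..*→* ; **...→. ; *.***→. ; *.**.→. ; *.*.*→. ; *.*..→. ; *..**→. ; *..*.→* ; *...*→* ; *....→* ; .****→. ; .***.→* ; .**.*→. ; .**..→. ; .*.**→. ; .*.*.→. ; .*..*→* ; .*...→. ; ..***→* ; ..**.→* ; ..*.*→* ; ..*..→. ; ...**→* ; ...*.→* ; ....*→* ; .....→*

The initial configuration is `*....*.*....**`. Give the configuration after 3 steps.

**..*****..***

step 1: ..****...****.
step 2: ***....***....
step 3: **..*****..***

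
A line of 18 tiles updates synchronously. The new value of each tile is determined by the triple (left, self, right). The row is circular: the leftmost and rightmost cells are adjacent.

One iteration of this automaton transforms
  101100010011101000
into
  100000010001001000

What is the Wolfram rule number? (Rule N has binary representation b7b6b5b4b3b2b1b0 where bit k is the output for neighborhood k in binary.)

132

position 11: 111 → 1  (bit 7 = 1)
position 3: 110 → 0  (bit 6 = 0)
position 1: 101 → 0  (bit 5 = 0)
position 4: 100 → 0  (bit 4 = 0)
position 2: 011 → 0  (bit 3 = 0)
position 0: 010 → 1  (bit 2 = 1)
position 6: 001 → 0  (bit 1 = 0)
position 5: 000 → 0  (bit 0 = 0)
bits b7..b0 = 10000100 = 132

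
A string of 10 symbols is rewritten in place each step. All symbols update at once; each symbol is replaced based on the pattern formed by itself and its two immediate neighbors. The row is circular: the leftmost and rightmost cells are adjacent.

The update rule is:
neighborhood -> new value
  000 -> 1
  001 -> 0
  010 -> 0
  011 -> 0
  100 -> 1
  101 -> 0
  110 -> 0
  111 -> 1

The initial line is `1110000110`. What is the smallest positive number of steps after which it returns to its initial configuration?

step 1: 0101110000
step 2: 0000101111
step 3: 1110000110

3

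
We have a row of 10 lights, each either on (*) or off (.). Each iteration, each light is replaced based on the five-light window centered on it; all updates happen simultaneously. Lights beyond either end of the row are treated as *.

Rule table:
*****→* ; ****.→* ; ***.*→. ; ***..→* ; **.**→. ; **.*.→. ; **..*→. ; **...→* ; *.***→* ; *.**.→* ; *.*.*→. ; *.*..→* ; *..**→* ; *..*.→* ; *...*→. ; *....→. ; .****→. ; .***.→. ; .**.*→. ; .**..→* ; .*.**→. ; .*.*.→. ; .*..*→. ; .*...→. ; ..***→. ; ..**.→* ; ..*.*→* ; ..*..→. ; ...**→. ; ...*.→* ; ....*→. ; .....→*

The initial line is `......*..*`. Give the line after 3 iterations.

.*..**.*..

iteration 1: *.**.*..*.
iteration 2: ..*..*.**.
iteration 3: .*..**.*..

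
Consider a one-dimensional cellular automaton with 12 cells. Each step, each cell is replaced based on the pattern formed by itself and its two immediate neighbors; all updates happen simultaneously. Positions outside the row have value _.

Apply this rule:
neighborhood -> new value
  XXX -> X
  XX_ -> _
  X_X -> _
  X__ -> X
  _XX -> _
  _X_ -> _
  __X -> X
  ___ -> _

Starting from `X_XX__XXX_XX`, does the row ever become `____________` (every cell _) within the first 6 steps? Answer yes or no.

____XX_X____
___X____X___
__X_X__X_X__
_X___XX___X_
X_X_X__X_X_X
_____XX_____
step 6 is _____XX_____, still not uniform _

no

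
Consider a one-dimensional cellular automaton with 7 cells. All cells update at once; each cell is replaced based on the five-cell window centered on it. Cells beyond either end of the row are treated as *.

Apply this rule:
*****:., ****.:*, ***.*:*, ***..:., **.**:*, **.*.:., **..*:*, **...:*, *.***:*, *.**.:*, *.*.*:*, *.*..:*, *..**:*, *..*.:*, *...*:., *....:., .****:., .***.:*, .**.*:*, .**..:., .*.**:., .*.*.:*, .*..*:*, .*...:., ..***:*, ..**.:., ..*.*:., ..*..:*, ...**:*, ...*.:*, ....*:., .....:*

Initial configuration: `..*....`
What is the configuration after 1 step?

***...*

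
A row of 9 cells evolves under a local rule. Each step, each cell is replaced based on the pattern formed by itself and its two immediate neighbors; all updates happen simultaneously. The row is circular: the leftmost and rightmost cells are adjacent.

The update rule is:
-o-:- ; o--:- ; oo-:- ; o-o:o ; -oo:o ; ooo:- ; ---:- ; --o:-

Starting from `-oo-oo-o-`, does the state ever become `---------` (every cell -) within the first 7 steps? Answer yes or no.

-o-oo-o--
--oo-o---
--o-o----
---o-----
---------
all cells are - at step 5

yes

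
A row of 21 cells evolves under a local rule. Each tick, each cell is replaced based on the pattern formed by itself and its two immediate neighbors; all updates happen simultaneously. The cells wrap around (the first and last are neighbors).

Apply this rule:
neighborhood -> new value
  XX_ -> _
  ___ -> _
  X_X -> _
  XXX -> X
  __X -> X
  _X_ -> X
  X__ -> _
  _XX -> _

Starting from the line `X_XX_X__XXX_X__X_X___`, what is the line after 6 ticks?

X____X_X_X__X_XX_X__X
____XX_X_X_XX____X_X_
___X___X_X______XX_X_
__XX__XX_X_____X___X_
_X___X___X____XX__XX_
XX__XX__XX___X___X___

XX__XX__XX___X___X___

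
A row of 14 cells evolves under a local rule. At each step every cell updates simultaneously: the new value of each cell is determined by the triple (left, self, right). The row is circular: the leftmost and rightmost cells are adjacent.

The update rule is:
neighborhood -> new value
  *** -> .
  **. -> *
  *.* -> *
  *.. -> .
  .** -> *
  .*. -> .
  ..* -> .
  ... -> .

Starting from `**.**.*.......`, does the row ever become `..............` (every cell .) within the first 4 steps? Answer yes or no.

yes

******........
*....*........
..............
all cells are . at step 3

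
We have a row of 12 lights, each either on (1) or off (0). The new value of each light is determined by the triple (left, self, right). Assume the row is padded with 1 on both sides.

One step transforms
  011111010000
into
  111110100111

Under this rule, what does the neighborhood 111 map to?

At position 2 the neighborhood is 111; the next row has 1 there.

1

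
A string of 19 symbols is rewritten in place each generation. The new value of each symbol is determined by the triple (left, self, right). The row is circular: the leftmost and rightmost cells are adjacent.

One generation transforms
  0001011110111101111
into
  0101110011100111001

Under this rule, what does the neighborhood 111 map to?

At position 6 the neighborhood is 111; the next row has 0 there.

0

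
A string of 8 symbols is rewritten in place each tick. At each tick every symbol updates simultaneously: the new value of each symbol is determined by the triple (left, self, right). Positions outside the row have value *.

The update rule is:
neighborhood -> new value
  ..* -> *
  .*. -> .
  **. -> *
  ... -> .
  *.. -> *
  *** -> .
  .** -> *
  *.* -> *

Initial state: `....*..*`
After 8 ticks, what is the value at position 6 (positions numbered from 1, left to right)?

.

tick 1: *..*.***
tick 2: ***.**..
tick 3: ..******
tick 4: ***.....
tick 5: ..**...*
tick 6: *****.**
tick 7: ....***.
tick 8: *..**.**
position 6 holds .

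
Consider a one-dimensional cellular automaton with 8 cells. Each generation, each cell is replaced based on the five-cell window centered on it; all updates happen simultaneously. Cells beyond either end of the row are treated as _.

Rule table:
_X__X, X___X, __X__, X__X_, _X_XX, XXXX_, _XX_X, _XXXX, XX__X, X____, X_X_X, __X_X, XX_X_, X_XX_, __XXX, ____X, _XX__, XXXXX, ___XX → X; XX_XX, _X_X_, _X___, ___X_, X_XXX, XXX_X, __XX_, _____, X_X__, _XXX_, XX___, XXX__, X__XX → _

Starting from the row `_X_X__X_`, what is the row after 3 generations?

X_XX__X_

generation 1: _X__XXX_
generation 2: _XX_X___
generation 3: X_XX__X_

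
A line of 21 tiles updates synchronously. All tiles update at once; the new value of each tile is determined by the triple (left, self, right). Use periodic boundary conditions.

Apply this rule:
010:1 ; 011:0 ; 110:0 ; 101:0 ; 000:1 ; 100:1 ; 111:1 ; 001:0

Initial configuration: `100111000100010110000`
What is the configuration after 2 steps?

001010000010011100100

step 1: 110010110111010001110
step 2: 001010000010011100100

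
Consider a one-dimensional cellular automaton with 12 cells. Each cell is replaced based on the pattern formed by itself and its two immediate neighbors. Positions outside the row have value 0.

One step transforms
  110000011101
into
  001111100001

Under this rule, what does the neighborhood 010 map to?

1

At position 11 the neighborhood is 010; the next row has 1 there.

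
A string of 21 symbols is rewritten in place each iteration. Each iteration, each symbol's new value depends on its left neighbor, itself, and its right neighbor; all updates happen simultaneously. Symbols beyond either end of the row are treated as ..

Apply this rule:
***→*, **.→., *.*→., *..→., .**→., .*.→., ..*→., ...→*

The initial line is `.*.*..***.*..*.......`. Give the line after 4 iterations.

..**.......*..**....*

.......*.......******
******...*****..****.
.****..*..***....**..
..**.......*..**....*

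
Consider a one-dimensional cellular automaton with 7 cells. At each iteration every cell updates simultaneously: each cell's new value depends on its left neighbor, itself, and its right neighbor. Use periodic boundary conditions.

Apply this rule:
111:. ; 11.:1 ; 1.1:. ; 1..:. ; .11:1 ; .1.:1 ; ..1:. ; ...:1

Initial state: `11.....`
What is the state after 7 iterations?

iteration 1: 11.111.
iteration 2: 11.1.1.
iteration 3: 11.1.1.  (fixed point — unchanged through iteration 7)

11.1.1.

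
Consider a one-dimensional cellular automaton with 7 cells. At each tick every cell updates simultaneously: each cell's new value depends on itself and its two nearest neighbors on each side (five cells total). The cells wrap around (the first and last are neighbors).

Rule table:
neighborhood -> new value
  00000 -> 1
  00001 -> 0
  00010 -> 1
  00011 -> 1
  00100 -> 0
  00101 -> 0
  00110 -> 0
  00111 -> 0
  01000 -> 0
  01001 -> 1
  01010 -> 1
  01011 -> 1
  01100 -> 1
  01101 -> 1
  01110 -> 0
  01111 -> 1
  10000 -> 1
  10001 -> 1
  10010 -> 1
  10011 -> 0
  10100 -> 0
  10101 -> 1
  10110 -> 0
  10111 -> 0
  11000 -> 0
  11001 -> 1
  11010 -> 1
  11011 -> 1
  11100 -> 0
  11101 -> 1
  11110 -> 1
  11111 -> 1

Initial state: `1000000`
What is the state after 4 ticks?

1001101

0011101
1000110
0011011
1001101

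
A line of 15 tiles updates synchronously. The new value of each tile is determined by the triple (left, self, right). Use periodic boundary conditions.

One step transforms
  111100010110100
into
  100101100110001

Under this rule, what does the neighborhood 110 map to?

1

At position 3 the neighborhood is 110; the next row has 1 there.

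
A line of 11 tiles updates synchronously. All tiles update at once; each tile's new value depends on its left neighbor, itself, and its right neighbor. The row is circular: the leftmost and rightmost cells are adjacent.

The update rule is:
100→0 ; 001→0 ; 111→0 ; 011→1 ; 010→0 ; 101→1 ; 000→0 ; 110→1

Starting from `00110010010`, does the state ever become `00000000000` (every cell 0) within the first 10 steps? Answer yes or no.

no

step 1: 00110000000
step 2: 00110000000  (fixed point — unchanged through step 10)
step 10 is 00110000000, still not uniform 0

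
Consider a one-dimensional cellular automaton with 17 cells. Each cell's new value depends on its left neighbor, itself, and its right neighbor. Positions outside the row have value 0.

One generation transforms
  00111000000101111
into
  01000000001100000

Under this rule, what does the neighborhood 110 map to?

At position 4 the neighborhood is 110; the next row has 0 there.

0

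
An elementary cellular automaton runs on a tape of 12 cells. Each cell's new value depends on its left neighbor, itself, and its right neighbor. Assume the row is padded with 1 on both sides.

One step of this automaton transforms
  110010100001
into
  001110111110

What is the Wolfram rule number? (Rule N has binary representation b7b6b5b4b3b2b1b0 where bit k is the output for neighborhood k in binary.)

23

position 0: 111 → 0  (bit 7 = 0)
position 1: 110 → 0  (bit 6 = 0)
position 5: 101 → 0  (bit 5 = 0)
position 2: 100 → 1  (bit 4 = 1)
position 11: 011 → 0  (bit 3 = 0)
position 4: 010 → 1  (bit 2 = 1)
position 3: 001 → 1  (bit 1 = 1)
position 8: 000 → 1  (bit 0 = 1)
bits b7..b0 = 00010111 = 23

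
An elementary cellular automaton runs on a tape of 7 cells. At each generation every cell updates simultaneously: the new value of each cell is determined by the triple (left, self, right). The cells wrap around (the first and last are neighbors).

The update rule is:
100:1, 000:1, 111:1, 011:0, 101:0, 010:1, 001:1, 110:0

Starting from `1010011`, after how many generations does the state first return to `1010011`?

0011101
1101001
1001110
1110100
0100111
0111010
1010011

7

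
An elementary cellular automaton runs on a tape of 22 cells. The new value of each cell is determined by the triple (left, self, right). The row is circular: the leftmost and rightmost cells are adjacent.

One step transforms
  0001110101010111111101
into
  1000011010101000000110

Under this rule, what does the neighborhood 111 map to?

0

At position 4 the neighborhood is 111; the next row has 0 there.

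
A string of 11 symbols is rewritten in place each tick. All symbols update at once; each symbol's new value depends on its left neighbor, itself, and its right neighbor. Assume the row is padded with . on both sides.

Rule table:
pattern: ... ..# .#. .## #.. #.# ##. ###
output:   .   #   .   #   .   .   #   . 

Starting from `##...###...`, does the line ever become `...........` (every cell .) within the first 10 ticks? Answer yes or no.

no

tick 1: ##..##.#...
tick 2: ##.###.....
tick 3: ##.#.#.....
tick 4: ##.........
tick 5: ##.........  (fixed point — unchanged through tick 10)
tick 10 is ##........., still not uniform .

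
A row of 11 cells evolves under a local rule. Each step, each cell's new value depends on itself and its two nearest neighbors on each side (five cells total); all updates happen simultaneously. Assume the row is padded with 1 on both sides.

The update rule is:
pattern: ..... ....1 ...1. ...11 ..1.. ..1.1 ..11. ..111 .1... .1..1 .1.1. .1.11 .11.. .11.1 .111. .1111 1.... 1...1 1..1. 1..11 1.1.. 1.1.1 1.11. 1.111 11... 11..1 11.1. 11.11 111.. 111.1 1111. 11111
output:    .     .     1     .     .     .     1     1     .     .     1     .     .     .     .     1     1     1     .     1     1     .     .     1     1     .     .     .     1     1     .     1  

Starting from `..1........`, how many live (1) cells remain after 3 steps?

3

....1......
11.1..1....
.1.1....1..
count of 1: 3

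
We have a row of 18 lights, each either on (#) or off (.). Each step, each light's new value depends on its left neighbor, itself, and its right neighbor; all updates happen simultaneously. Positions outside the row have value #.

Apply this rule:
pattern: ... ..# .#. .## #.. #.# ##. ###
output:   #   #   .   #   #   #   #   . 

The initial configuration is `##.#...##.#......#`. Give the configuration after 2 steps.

.##.######.#######
#####....###......

#####....###......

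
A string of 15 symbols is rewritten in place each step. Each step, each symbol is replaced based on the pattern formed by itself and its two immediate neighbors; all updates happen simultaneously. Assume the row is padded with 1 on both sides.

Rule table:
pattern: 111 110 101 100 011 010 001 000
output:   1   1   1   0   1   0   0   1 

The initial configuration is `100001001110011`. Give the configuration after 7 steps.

111111111110011

101100001110011
111101101110011
111111111110011
111111111110011  (fixed point — unchanged through step 7)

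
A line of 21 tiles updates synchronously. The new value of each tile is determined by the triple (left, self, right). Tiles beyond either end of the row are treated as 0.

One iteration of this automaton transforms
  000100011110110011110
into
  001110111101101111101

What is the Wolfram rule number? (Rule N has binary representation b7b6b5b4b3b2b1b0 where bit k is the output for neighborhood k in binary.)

190

position 8: 111 → 1  (bit 7 = 1)
position 10: 110 → 0  (bit 6 = 0)
position 11: 101 → 1  (bit 5 = 1)
position 4: 100 → 1  (bit 4 = 1)
position 7: 011 → 1  (bit 3 = 1)
position 3: 010 → 1  (bit 2 = 1)
position 2: 001 → 1  (bit 1 = 1)
position 0: 000 → 0  (bit 0 = 0)
bits b7..b0 = 10111110 = 190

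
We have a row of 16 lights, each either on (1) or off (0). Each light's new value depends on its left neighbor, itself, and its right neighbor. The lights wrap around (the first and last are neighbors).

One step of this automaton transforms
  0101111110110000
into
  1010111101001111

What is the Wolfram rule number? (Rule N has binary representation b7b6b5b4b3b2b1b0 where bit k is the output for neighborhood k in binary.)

position 4: 111 → 1  (bit 7 = 1)
position 8: 110 → 0  (bit 6 = 0)
position 2: 101 → 1  (bit 5 = 1)
position 12: 100 → 1  (bit 4 = 1)
position 3: 011 → 0  (bit 3 = 0)
position 1: 010 → 0  (bit 2 = 0)
position 0: 001 → 1  (bit 1 = 1)
position 13: 000 → 1  (bit 0 = 1)
bits b7..b0 = 10110011 = 179

179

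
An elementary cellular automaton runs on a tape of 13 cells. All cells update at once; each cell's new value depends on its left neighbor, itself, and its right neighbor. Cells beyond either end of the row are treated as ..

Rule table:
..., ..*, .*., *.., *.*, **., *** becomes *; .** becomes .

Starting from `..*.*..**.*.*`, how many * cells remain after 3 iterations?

*******.*****
.*******.****
*.*******.***
count of *: 11

11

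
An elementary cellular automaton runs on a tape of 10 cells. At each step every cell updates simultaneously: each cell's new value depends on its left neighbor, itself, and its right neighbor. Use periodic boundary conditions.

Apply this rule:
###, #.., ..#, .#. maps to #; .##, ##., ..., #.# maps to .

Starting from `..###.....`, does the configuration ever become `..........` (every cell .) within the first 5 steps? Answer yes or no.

no

.#.#.#....
##.#.##...
...#...#.#
#.###.##.#
...#......
step 5 is ...#......, still not uniform .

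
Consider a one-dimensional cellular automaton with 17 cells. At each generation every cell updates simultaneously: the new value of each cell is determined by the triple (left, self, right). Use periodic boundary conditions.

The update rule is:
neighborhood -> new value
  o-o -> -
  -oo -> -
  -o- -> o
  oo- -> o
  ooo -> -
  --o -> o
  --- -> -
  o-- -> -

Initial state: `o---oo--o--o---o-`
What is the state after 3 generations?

o--o-o-oo-oo-o-o-

o--o-o-oo-oo--oo-
o-oo-o--o--o-o-o-
o--o-o-oo-oo-o-o-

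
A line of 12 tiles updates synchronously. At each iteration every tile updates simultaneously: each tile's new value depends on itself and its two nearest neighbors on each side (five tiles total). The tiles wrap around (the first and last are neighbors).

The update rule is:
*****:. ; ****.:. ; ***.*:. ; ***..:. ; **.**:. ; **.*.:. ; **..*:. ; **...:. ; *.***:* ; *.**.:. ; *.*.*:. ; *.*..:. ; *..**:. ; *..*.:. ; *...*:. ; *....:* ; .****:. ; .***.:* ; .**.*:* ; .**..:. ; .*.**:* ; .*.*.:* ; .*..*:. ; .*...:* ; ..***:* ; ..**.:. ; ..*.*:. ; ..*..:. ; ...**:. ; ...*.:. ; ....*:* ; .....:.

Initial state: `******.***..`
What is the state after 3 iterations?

......**...*

iteration 1: *......**...
iteration 2: .**..*......
iteration 3: ......**...*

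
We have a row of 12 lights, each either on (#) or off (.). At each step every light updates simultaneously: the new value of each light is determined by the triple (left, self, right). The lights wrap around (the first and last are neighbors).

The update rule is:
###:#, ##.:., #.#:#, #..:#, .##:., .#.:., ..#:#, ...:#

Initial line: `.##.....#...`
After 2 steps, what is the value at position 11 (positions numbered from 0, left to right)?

#

#..#####.###
.##.###.#.##
position 11 holds #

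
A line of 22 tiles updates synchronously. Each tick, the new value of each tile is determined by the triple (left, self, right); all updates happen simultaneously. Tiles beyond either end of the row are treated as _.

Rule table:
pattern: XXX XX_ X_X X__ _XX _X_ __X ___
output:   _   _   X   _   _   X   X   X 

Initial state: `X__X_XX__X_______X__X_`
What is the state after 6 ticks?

X_XXX___XX_XXXXXXX_XX_
XX____XX__X_______X___
___XXX___XX_XXXXXXX_XX
XXX____XX__X_______X__
____XXX___XX_XXXXXXX_X
XXXX____XX__X_______XX

XXXX____XX__X_______XX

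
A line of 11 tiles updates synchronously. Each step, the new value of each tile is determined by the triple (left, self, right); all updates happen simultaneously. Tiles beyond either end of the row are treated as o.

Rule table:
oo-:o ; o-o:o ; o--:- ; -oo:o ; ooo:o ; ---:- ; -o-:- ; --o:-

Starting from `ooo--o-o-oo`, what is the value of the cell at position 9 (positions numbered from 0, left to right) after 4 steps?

o

ooo---o-ooo
ooo----oooo
ooo----oooo  (fixed point — unchanged through step 4)
position 9 holds o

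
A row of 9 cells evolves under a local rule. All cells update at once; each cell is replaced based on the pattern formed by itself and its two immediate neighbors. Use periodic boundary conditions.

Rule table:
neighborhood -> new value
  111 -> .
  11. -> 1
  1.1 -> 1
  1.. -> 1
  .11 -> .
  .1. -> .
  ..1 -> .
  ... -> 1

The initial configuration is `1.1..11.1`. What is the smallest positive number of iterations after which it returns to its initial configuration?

9

11.1..11.
.11.1..11
1.11.1..1
11.11.1..
.11.11.1.
..11.11.1
1..11.11.
.1..11.11
1.1..11.1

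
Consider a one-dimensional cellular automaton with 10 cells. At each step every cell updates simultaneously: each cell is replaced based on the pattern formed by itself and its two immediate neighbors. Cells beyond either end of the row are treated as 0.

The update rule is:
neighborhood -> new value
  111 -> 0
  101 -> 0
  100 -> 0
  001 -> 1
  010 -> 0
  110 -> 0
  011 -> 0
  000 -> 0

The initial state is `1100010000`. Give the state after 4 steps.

0100000000

0000100000
0001000000
0010000000
0100000000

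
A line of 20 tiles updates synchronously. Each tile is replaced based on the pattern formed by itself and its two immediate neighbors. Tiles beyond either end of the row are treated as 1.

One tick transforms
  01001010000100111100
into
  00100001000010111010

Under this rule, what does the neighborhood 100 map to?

1

At position 2 the neighborhood is 100; the next row has 1 there.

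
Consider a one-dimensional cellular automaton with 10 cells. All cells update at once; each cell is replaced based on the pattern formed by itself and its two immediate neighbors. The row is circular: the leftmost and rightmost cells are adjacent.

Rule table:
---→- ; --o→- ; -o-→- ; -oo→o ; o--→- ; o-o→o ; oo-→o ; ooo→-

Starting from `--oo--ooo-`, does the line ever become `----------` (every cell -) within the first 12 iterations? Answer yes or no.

no

--oo--o-o-
--oo---o--
--oo------
--oo------  (fixed point — unchanged through iteration 12)
iteration 12 is --oo------, still not uniform -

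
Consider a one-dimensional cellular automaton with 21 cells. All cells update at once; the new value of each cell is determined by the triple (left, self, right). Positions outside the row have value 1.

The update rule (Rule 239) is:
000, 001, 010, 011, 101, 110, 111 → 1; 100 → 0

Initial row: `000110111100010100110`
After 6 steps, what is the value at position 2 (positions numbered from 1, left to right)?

step 1: 011111111101111101111
step 2: 111111111111111111111
step 3: 111111111111111111111  (fixed point — unchanged through step 6)
position 2 holds 1

1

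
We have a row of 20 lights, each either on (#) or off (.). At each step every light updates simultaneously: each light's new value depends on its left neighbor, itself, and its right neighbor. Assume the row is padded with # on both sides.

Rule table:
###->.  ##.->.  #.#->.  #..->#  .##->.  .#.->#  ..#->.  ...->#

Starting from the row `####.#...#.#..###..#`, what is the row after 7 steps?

..########..........

.....###.#.##....#..
####.....#...###.##.
....####.###........
###.........#######.
...########.........
##.........########.
..########..........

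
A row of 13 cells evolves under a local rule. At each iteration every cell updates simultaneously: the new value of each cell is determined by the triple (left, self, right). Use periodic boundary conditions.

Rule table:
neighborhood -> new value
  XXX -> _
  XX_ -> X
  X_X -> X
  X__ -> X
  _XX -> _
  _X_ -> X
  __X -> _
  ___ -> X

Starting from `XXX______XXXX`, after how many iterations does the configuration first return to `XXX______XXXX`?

26

iteration 1: __XXXXXX_____
iteration 2: X______XXXXXX
iteration 3: XXXXXX_______
iteration 4: _____XXXXXXX_
iteration 5: XXXX_______XX
iteration 6: ___XXXXXXX___
iteration 7: XX_______XXXX
iteration 8: _XXXXXXX_____
iteration 9: _______XXXXXX
iteration 10: XXXXXX______X
iteration 11: _____XXXXXX__
iteration 12: XXXX______XXX
iteration 13: ___XXXXXX____
iteration 14: XX______XXXXX
iteration 15: _XXXXXX______
iteration 16: ______XXXXXXX
iteration 17: XXXXX_______X
iteration 18: ____XXXXXXX__
iteration 19: XXX_______XXX
iteration 20: __XXXXXXX____
iteration 21: X_______XXXXX
iteration 22: XXXXXXX______
iteration 23: ______XXXXXX_
iteration 24: XXXXX______XX
iteration 25: ____XXXXXX___
iteration 26: XXX______XXXX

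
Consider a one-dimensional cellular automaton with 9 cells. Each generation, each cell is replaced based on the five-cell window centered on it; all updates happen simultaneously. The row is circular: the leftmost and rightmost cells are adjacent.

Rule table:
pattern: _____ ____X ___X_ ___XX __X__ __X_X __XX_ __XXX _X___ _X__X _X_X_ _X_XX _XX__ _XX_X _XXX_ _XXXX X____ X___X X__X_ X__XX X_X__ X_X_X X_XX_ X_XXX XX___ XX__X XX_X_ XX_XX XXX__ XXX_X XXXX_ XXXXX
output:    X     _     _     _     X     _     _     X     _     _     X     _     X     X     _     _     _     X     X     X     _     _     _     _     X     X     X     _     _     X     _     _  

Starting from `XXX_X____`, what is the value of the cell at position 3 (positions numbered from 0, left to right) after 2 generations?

X

generation 1: X_XX_____
generation 2: ___XX_X__
position 3 holds X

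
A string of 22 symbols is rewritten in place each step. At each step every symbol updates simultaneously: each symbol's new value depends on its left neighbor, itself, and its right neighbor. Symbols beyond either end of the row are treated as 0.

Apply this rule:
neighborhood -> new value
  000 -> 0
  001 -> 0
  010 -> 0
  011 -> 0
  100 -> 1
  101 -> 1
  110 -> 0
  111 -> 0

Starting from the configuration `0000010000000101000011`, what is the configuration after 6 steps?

0000000000010000000101

0000001000000010100000
0000000100000001010000
0000000010000000101000
0000000001000000010100
0000000000100000001010
0000000000010000000101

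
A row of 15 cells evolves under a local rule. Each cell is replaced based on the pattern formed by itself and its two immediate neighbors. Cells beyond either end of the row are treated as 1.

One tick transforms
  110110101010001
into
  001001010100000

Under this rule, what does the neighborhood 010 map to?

0

At position 6 the neighborhood is 010; the next row has 0 there.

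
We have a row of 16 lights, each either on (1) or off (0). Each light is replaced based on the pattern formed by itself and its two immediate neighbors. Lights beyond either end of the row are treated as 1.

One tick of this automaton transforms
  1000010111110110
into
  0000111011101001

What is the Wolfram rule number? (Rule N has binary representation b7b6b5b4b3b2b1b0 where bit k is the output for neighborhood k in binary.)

166

position 8: 111 → 1  (bit 7 = 1)
position 0: 110 → 0  (bit 6 = 0)
position 6: 101 → 1  (bit 5 = 1)
position 1: 100 → 0  (bit 4 = 0)
position 7: 011 → 0  (bit 3 = 0)
position 5: 010 → 1  (bit 2 = 1)
position 4: 001 → 1  (bit 1 = 1)
position 2: 000 → 0  (bit 0 = 0)
bits b7..b0 = 10100110 = 166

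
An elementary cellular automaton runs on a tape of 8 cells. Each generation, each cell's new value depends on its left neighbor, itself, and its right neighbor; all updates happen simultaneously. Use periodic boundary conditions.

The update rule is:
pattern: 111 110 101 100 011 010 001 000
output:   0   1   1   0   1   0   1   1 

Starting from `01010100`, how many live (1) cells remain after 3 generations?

4

generation 1: 10101001
generation 2: 11010011
generation 3: 01100110
count of 1: 4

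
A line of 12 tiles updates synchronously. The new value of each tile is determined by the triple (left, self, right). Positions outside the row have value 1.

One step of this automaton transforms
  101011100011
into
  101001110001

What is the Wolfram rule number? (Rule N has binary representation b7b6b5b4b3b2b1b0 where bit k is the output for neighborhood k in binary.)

212

position 5: 111 → 1  (bit 7 = 1)
position 0: 110 → 1  (bit 6 = 1)
position 1: 101 → 0  (bit 5 = 0)
position 7: 100 → 1  (bit 4 = 1)
position 4: 011 → 0  (bit 3 = 0)
position 2: 010 → 1  (bit 2 = 1)
position 9: 001 → 0  (bit 1 = 0)
position 8: 000 → 0  (bit 0 = 0)
bits b7..b0 = 11010100 = 212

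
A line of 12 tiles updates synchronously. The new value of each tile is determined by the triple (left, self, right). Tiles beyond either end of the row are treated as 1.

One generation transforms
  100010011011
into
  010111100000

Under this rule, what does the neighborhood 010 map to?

At position 4 the neighborhood is 010; the next row has 1 there.

1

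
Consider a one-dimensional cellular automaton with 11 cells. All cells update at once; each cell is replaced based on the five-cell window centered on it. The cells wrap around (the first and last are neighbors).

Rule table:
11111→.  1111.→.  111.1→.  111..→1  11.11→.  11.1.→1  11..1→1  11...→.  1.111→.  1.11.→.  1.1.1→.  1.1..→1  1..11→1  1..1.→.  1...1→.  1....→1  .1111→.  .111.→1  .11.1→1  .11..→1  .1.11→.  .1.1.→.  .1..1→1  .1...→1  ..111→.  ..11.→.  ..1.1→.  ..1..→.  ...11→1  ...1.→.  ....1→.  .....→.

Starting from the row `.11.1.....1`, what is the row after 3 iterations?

..11111....
.1....1.1..
..11....11.

..11....11.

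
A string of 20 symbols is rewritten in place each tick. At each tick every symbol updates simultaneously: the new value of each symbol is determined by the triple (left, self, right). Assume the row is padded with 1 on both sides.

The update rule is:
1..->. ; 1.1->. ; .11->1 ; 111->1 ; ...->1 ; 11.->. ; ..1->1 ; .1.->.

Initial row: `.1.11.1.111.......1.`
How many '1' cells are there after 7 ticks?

15

...1....11..111111..
.11..1111..111111..1
.1..1111..111111..11
...1111..111111..111
.11111..111111..1111
.1111..111111..11111
.111..111111..111111
count of 1: 15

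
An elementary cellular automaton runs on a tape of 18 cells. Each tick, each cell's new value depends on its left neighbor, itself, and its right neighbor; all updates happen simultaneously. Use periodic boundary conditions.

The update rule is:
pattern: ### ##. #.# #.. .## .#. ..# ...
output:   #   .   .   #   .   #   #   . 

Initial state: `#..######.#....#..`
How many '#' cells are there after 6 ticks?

###.####..##..####
##...##.##..##.###
#.#.#.....##....##
..#.##...#..#..#.#
###...#.########.#
##.#.##..######...
count of #: 11

11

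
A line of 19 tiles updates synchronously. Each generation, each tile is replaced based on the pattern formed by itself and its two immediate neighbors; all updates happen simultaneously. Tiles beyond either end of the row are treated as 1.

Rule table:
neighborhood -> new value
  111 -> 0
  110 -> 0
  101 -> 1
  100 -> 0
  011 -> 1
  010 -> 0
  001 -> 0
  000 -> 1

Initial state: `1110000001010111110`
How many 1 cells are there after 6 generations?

0000111100101100001
0110100000011001101
1101001111010001011
0010001000100100110
0000100010000000101
0110001000111110011
count of 1: 10

10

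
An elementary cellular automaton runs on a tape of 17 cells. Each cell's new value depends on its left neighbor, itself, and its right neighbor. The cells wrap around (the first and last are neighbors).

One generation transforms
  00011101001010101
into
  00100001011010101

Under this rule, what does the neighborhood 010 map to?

1

At position 7 the neighborhood is 010; the next row has 1 there.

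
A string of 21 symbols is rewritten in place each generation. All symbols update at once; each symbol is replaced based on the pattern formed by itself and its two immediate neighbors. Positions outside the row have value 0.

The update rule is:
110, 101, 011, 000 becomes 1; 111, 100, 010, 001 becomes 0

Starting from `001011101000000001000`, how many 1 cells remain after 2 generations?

100110110011111100011
000111110010000101011
count of 1: 10

10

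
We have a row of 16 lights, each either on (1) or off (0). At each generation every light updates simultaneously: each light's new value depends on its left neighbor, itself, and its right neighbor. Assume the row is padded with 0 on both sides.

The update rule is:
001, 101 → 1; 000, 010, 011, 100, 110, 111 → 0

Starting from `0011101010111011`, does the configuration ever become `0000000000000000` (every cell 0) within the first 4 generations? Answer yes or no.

no

generation 1: 0100010101000100
generation 2: 1000101010001000
generation 3: 0001010100010000
generation 4: 0010101000100000
generation 4 is 0010101000100000, still not uniform 0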